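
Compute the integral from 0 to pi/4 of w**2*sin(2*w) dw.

-1/4 + pi/8

Integrate by parts twice (u = w^2, dv = sin(2*w) dw).
An antiderivative is F(w) = -w**2*cos(2*w)/2 + w*sin(2*w)/2 + cos(2*w)/4.
Then F(pi/4) - F(0) = (pi/8) - (1/4) = -1/4 + pi/8.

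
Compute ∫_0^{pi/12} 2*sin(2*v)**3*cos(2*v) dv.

1/64

Let u = sin(2*v), so du = 2*cos(2*v) dv. When v = 0, u = 0; when v = pi/12, u = 1/2.
The integral becomes ∫ u**3 du from 0 to 1/2, with antiderivative u**4/4.
Back in v: F(v) = sin(2*v)**4/4.
Then F(pi/12) - F(0) = (1/64) - (0) = 1/64.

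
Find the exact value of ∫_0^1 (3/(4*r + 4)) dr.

An antiderivative is F(r) = 3*log(4*r + 4)/4.
Then F(1) - F(0) = (9*log(2)/4) - (3*log(2)/2) = 3*log(2)/4.

3*log(2)/4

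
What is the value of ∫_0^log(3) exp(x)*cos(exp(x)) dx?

-sin(1) + sin(3)

Let u = exp(x), so du = exp(x) dx. When x = 0, u = 1; when x = log(3), u = 3.
The integral becomes ∫ cos(u) du from 1 to 3, with antiderivative sin(u).
Back in x: F(x) = sin(exp(x)).
Then F(log(3)) - F(0) = (sin(3)) - (sin(1)) = -sin(1) + sin(3).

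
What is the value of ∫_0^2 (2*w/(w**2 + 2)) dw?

log(3)

Let u = w**2 + 2, so du = 2*w dw. When w = 0, u = 2; when w = 2, u = 6.
The integral becomes ∫ 1/u du from 2 to 6, with antiderivative log(u).
Back in w: F(w) = log(w**2 + 2).
Then F(2) - F(0) = (log(6)) - (log(2)) = log(3).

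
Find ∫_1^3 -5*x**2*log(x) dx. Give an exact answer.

130/9 - 45*log(3)

Integrate by parts once (u = ln x, dv = -5*x**2 dx).
An antiderivative is F(x) = -5*x**3*(3*log(x) - 1)/9.
Then F(3) - F(1) = (15 - 45*log(3)) - (5/9) = 130/9 - 45*log(3).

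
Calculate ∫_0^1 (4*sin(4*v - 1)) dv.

Let u = 4*v - 1, so du = 4 dv. When v = 0, u = -1; when v = 1, u = 3.
The integral becomes ∫ sin(u) du from -1 to 3, with antiderivative -cos(u).
Back in v: F(v) = -cos(4*v - 1).
Then F(1) - F(0) = (-cos(3)) - (-cos(1)) = cos(1) - cos(3).

cos(1) - cos(3)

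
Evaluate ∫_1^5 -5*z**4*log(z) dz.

3124/5 - 3125*log(5)

Integrate by parts once (u = ln z, dv = -5*z**4 dz).
An antiderivative is F(z) = -z**5*(5*log(z) - 1)/5.
Then F(5) - F(1) = (625 - 3125*log(5)) - (1/5) = 3124/5 - 3125*log(5).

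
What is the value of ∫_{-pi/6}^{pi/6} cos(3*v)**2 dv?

pi/6

Use the identity cos^2(3*v) = (1 + cos(6*v))/2.
An antiderivative is F(v) = v/2 + sin(6*v)/12.
Then F(pi/6) - F(-pi/6) = (pi/12) - (-pi/12) = pi/6.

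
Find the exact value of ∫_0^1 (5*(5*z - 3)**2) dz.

Let u = 5*z - 3, so du = 5 dz. When z = 0, u = -3; when z = 1, u = 2.
The integral becomes ∫ u**2 du from -3 to 2, with antiderivative u**3/3.
Back in z: F(z) = (5*z - 3)**3/3.
Then F(1) - F(0) = (8/3) - (-9) = 35/3.

35/3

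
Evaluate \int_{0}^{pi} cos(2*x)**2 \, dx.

pi/2

Use the identity cos^2(2*x) = (1 + cos(4*x))/2.
An antiderivative is F(x) = x/2 + sin(4*x)/8.
Then F(pi) - F(0) = (pi/2) - (0) = pi/2.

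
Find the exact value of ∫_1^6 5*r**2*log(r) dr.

Integrate by parts once (u = ln r, dv = 5*r**2 dr).
An antiderivative is F(r) = 5*r**3*(3*log(r) - 1)/9.
Then F(6) - F(1) = (-120 + 360*log(2) + 360*log(3)) - (-5/9) = -1075/9 + 360*log(2) + 360*log(3).

-1075/9 + 360*log(2) + 360*log(3)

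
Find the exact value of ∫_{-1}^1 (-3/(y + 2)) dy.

-log(27)

An antiderivative is F(y) = -3*log(y + 2).
Then F(1) - F(-1) = (-log(27)) - (0) = -log(27).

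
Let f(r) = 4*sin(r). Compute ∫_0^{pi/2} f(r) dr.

An antiderivative is F(r) = -4*cos(r).
Then F(pi/2) - F(0) = (0) - (-4) = 4.

4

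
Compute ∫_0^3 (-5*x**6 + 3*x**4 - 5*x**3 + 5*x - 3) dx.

By the power rule, an antiderivative is F(x) = -5*x**7/7 + 3*x**5/5 - 5*x**4/4 + 5*x**2/2 - 3*x.
Then F(3) - F(0) = (-210573/140) - (0) = -210573/140.

-210573/140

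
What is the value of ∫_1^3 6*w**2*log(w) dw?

Integrate by parts once (u = ln w, dv = 6*w**2 dw).
An antiderivative is F(w) = 2*w**3*(3*log(w) - 1)/3.
Then F(3) - F(1) = (-18 + 54*log(3)) - (-2/3) = -52/3 + 54*log(3).

-52/3 + 54*log(3)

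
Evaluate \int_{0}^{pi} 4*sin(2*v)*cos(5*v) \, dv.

-16/21

Use the identity sin(2*v)cos(5*v) = [sin(7*v) + sin(-3*v)]/2.
An antiderivative is F(v) = 2*cos(3*v)/3 - 2*cos(7*v)/7.
Then F(pi) - F(0) = (-8/21) - (8/21) = -16/21.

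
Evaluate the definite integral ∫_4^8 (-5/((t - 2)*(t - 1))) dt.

-10*log(3) + 5*log(7)

Factor the denominator: t**2 - 3*t + 2 = (t - 1)(t - 2).
Partial fractions: -5/((t - 2)*(t - 1)) = 5/(t - 1) - 5/(t - 2).
An antiderivative is F(t) = -5*log(t - 2) + 5*log(t - 1).
Then F(8) - F(4) = (-5*log(3) - 5*log(2) + 5*log(7)) - (-5*log(2) + 5*log(3)) = -10*log(3) + 5*log(7).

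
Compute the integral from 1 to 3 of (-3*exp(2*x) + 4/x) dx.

An antiderivative is F(x) = -3*exp(2*x)/2 + 4*log(x).
Then F(3) - F(1) = (-3*exp(6)/2 + log(81)) - (-3*exp(2)/2) = -3*exp(6)/2 + log(81) + 3*exp(2)/2.

-3*exp(6)/2 + log(81) + 3*exp(2)/2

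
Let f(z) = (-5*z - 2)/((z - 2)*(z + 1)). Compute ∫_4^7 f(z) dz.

Factor the denominator: z**2 - z - 2 = (z + 1)(z - 2).
Partial fractions: (-5*z - 2)/((z - 2)*(z + 1)) = -1/(z + 1) - 4/(z - 2).
An antiderivative is F(z) = -4*log(z - 2) - log(z + 1).
Then F(7) - F(4) = (-4*log(5) - 3*log(2)) - (-log(80)) = -3*log(5) + log(2).

-3*log(5) + log(2)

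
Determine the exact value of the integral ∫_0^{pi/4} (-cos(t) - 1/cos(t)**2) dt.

An antiderivative is F(t) = -sin(t) - tan(t).
Then F(pi/4) - F(0) = (-1 - sqrt(2)/2) - (0) = -1 - sqrt(2)/2.

-1 - sqrt(2)/2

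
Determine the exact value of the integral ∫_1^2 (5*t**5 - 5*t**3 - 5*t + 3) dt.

117/4

By the power rule, an antiderivative is F(t) = 5*t**6/6 - 5*t**4/4 - 5*t**2/2 + 3*t.
Then F(2) - F(1) = (88/3) - (1/12) = 117/4.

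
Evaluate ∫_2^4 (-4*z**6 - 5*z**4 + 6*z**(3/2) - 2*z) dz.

-357572/35 - 48*sqrt(2)/5

By the power rule, an antiderivative is F(z) = -4*z**7/7 + 12*z**(5/2)/5 - z**5 - z**2.
Then F(4) - F(2) = (-361392/35) - (-764/7 + 48*sqrt(2)/5) = -357572/35 - 48*sqrt(2)/5.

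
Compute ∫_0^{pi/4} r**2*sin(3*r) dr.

Integrate by parts twice (u = r^2, dv = sin(3*r) dr).
An antiderivative is F(r) = -r**2*cos(3*r)/3 + 2*r*sin(3*r)/9 + 2*cos(3*r)/27.
Then F(pi/4) - F(0) = (sqrt(2)*(-32 + 24*pi + 9*pi**2)/864) - (2/27) = -2/27 - sqrt(2)/27 + sqrt(2)*pi/36 + sqrt(2)*pi**2/96.

-2/27 - sqrt(2)/27 + sqrt(2)*pi/36 + sqrt(2)*pi**2/96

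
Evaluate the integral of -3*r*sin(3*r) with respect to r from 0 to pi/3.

Integrate by parts once (u = r, dv = -3*sin(3*r) dr).
An antiderivative is F(r) = r*cos(3*r) - sin(3*r)/3.
Then F(pi/3) - F(0) = (-pi/3) - (0) = -pi/3.

-pi/3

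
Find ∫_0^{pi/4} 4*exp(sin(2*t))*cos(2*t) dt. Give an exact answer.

-2 + 2*E

Let u = sin(2*t), so du = 2*cos(2*t) dt. When t = 0, u = 0; when t = pi/4, u = 1.
The integral becomes 2·∫ exp(u) du from 0 to 1, with antiderivative 2*exp(u).
Back in t: F(t) = 2*exp(sin(2*t)).
Then F(pi/4) - F(0) = (2*E) - (2) = -2 + 2*E.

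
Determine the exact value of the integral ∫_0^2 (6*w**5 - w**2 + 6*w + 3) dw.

238/3

By the power rule, an antiderivative is F(w) = w**6 - w**3/3 + 3*w**2 + 3*w.
Then F(2) - F(0) = (238/3) - (0) = 238/3.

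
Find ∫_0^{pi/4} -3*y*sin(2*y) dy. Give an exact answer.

-3/4

Integrate by parts once (u = y, dv = -3*sin(2*y) dy).
An antiderivative is F(y) = 3*y*cos(2*y)/2 - 3*sin(2*y)/4.
Then F(pi/4) - F(0) = (-3/4) - (0) = -3/4.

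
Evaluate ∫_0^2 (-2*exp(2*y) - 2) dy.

-exp(4) - 3

An antiderivative is F(y) = -exp(2*y) - 2*y.
Then F(2) - F(0) = (-exp(4) - 4) - (-1) = -exp(4) - 3.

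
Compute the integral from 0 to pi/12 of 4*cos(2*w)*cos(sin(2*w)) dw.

2*sin(1/2)

Let u = sin(2*w), so du = 2*cos(2*w) dw. When w = 0, u = 0; when w = pi/12, u = 1/2.
The integral becomes 2·∫ cos(u) du from 0 to 1/2, with antiderivative 2*sin(u).
Back in w: F(w) = 2*sin(sin(2*w)).
Then F(pi/12) - F(0) = (2*sin(1/2)) - (0) = 2*sin(1/2).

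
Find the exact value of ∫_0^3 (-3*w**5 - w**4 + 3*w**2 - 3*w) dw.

By the power rule, an antiderivative is F(w) = -w**6/2 - w**5/5 + w**3 - 3*w**2/2.
Then F(3) - F(0) = (-1998/5) - (0) = -1998/5.

-1998/5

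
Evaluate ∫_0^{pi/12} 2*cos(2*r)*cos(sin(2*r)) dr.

sin(1/2)

Let u = sin(2*r), so du = 2*cos(2*r) dr. When r = 0, u = 0; when r = pi/12, u = 1/2.
The integral becomes ∫ cos(u) du from 0 to 1/2, with antiderivative sin(u).
Back in r: F(r) = sin(sin(2*r)).
Then F(pi/12) - F(0) = (sin(1/2)) - (0) = sin(1/2).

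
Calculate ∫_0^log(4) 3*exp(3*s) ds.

63

Let u = exp(s), so du = exp(s) ds. When s = 0, u = 1; when s = log(4), u = 4.
The integral becomes 3·∫ u**2 du from 1 to 4, with antiderivative u**3.
Back in s: F(s) = exp(3*s).
Then F(log(4)) - F(0) = (64) - (1) = 63.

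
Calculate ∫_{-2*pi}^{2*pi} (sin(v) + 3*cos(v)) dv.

An antiderivative is F(v) = 3*sin(v) - cos(v).
Then F(2*pi) - F(-2*pi) = (-1) - (-1) = 0.

0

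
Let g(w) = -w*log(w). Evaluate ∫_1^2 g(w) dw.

3/4 - log(4)

Integrate by parts once (u = ln w, dv = -w dw).
An antiderivative is F(w) = -w**2*(2*log(w) - 1)/4.
Then F(2) - F(1) = (1 - log(4)) - (1/4) = 3/4 - log(4).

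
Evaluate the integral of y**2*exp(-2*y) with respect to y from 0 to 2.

Integrate by parts twice (u = y^2, dv = exp(-2*y) dy).
An antiderivative is F(y) = (-2*y**2 - 2*y - 1)*exp(-2*y)/4.
Then F(2) - F(0) = (-13*exp(-4)/4) - (-1/4) = (-13 + exp(4))*exp(-4)/4.

(-13 + exp(4))*exp(-4)/4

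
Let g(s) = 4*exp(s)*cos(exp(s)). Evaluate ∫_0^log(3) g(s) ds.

Let u = exp(s), so du = exp(s) ds. When s = 0, u = 1; when s = log(3), u = 3.
The integral becomes 4·∫ cos(u) du from 1 to 3, with antiderivative 4*sin(u).
Back in s: F(s) = 4*sin(exp(s)).
Then F(log(3)) - F(0) = (4*sin(3)) - (4*sin(1)) = -4*sin(1) + 4*sin(3).

-4*sin(1) + 4*sin(3)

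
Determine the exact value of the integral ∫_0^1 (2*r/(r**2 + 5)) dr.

Let u = r**2 + 5, so du = 2*r dr. When r = 0, u = 5; when r = 1, u = 6.
The integral becomes ∫ 1/u du from 5 to 6, with antiderivative log(u).
Back in r: F(r) = log(r**2 + 5).
Then F(1) - F(0) = (log(6)) - (log(5)) = log(6/5).

log(6/5)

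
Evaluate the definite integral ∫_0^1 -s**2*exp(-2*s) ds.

(5 - exp(2))*exp(-2)/4

Integrate by parts twice (u = s^2, dv = -exp(-2*s) ds).
An antiderivative is F(s) = (2*s**2 + 2*s + 1)*exp(-2*s)/4.
Then F(1) - F(0) = (5*exp(-2)/4) - (1/4) = (5 - exp(2))*exp(-2)/4.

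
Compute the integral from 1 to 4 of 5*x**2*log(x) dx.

Integrate by parts once (u = ln x, dv = 5*x**2 dx).
An antiderivative is F(x) = 5*x**3*(3*log(x) - 1)/9.
Then F(4) - F(1) = (-320/9 + 640*log(2)/3) - (-5/9) = -35 + 640*log(2)/3.

-35 + 640*log(2)/3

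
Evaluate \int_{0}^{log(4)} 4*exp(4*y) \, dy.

255

Let u = exp(y), so du = exp(y) dy. When y = 0, u = 1; when y = log(4), u = 4.
The integral becomes 4·∫ u**3 du from 1 to 4, with antiderivative u**4.
Back in y: F(y) = exp(4*y).
Then F(log(4)) - F(0) = (256) - (1) = 255.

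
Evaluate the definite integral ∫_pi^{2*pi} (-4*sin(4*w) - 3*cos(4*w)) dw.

An antiderivative is F(w) = -3*sin(4*w)/4 + cos(4*w).
Then F(2*pi) - F(pi) = (1) - (1) = 0.

0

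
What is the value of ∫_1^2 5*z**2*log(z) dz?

Integrate by parts once (u = ln z, dv = 5*z**2 dz).
An antiderivative is F(z) = 5*z**3*(3*log(z) - 1)/9.
Then F(2) - F(1) = (-40/9 + 40*log(2)/3) - (-5/9) = -35/9 + 40*log(2)/3.

-35/9 + 40*log(2)/3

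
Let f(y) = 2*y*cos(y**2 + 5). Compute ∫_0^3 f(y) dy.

-sin(5) + sin(14)

Let u = y**2 + 5, so du = 2*y dy. When y = 0, u = 5; when y = 3, u = 14.
The integral becomes ∫ cos(u) du from 5 to 14, with antiderivative sin(u).
Back in y: F(y) = sin(y**2 + 5).
Then F(3) - F(0) = (sin(14)) - (sin(5)) = -sin(5) + sin(14).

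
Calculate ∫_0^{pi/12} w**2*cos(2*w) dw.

-1/8 + pi**2/576 + sqrt(3)*pi/48

Integrate by parts twice (u = w^2, dv = cos(2*w) dw).
An antiderivative is F(w) = w**2*sin(2*w)/2 + w*cos(2*w)/2 - sin(2*w)/4.
Then F(pi/12) - F(0) = (-1/8 + pi**2/576 + sqrt(3)*pi/48) - (0) = -1/8 + pi**2/576 + sqrt(3)*pi/48.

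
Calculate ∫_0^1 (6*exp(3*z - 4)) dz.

-(2 - 2*exp(3))*exp(-4)

Let u = 3*z - 4, so du = 3 dz. When z = 0, u = -4; when z = 1, u = -1.
The integral becomes 2·∫ exp(u) du from -4 to -1, with antiderivative 2*exp(u).
Back in z: F(z) = 2*exp(3*z - 4).
Then F(1) - F(0) = (2*exp(-1)) - (2*exp(-4)) = -(2 - 2*exp(3))*exp(-4).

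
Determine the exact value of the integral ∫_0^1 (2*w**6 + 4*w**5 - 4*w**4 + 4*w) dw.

226/105

By the power rule, an antiderivative is F(w) = 2*w**7/7 + 2*w**6/3 - 4*w**5/5 + 2*w**2.
Then F(1) - F(0) = (226/105) - (0) = 226/105.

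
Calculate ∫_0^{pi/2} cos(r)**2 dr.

pi/4

Use the identity cos^2(r) = (1 + cos(2*r))/2.
An antiderivative is F(r) = r/2 + sin(2*r)/4.
Then F(pi/2) - F(0) = (pi/4) - (0) = pi/4.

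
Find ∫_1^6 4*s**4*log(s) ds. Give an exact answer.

Integrate by parts once (u = ln s, dv = 4*s**4 ds).
An antiderivative is F(s) = 4*s**5*(5*log(s) - 1)/25.
Then F(6) - F(1) = (-31104/25 + 31104*log(6)/5) - (-4/25) = -1244 + 31104*log(6)/5.

-1244 + 31104*log(6)/5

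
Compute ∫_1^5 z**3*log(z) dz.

Integrate by parts once (u = ln z, dv = z**3 dz).
An antiderivative is F(z) = z**4*(4*log(z) - 1)/16.
Then F(5) - F(1) = (-625/16 + 625*log(5)/4) - (-1/16) = -39 + 625*log(5)/4.

-39 + 625*log(5)/4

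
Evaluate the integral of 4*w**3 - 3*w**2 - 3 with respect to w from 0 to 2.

2

By the power rule, an antiderivative is F(w) = w**4 - w**3 - 3*w.
Then F(2) - F(0) = (2) - (0) = 2.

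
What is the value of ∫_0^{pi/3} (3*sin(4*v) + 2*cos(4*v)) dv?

9/8 - sqrt(3)/4

An antiderivative is F(v) = sin(4*v)/2 - 3*cos(4*v)/4.
Then F(pi/3) - F(0) = (3/8 - sqrt(3)/4) - (-3/4) = 9/8 - sqrt(3)/4.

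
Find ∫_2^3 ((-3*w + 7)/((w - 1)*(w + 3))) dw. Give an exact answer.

-4*log(3) - 3*log(2) + 4*log(5)

Factor the denominator: w**2 + 2*w - 3 = (w + 3)(w - 1).
Partial fractions: (-3*w + 7)/((w - 1)*(w + 3)) = -4/(w + 3) + 1/(w - 1).
An antiderivative is F(w) = log(w - 1) - 4*log(w + 3).
Then F(3) - F(2) = (-4*log(3) - 3*log(2)) - (-4*log(5)) = -4*log(3) - 3*log(2) + 4*log(5).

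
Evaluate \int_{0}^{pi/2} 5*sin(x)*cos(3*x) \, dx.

-5/2

Use the identity sin(x)cos(3*x) = [sin(4*x) + sin(-2*x)]/2.
An antiderivative is F(x) = 5*cos(2*x)/4 - 5*cos(4*x)/8.
Then F(pi/2) - F(0) = (-15/8) - (5/8) = -5/2.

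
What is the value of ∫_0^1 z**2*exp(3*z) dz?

-2/27 + 5*exp(3)/27

Integrate by parts twice (u = z^2, dv = exp(3*z) dz).
An antiderivative is F(z) = (9*z**2 - 6*z + 2)*exp(3*z)/27.
Then F(1) - F(0) = (5*exp(3)/27) - (2/27) = -2/27 + 5*exp(3)/27.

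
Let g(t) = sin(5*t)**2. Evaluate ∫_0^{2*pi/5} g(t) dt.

pi/5

Use the identity sin^2(5*t) = (1 - cos(10*t))/2.
An antiderivative is F(t) = t/2 - sin(10*t)/20.
Then F(2*pi/5) - F(0) = (pi/5) - (0) = pi/5.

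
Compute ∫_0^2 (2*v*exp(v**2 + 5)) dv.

-exp(5) + exp(9)

Let u = v**2 + 5, so du = 2*v dv. When v = 0, u = 5; when v = 2, u = 9.
The integral becomes ∫ exp(u) du from 5 to 9, with antiderivative exp(u).
Back in v: F(v) = exp(v**2 + 5).
Then F(2) - F(0) = (exp(9)) - (exp(5)) = -exp(5) + exp(9).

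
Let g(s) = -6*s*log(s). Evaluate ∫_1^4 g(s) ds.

45/2 - 96*log(2)

Integrate by parts once (u = ln s, dv = -6*s ds).
An antiderivative is F(s) = -3*s**2*(2*log(s) - 1)/2.
Then F(4) - F(1) = (24 - 96*log(2)) - (3/2) = 45/2 - 96*log(2).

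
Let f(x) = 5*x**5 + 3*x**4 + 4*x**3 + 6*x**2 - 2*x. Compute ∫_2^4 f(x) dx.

21476/5

By the power rule, an antiderivative is F(x) = 5*x**6/6 + 3*x**5/5 + x**4 + 2*x**3 - x**2.
Then F(4) - F(2) = (65936/15) - (1508/15) = 21476/5.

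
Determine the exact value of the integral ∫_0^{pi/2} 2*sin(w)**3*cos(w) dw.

Let u = sin(w), so du = cos(w) dw. When w = 0, u = 0; when w = pi/2, u = 1.
The integral becomes 2·∫ u**3 du from 0 to 1, with antiderivative u**4/2.
Back in w: F(w) = sin(w)**4/2.
Then F(pi/2) - F(0) = (1/2) - (0) = 1/2.

1/2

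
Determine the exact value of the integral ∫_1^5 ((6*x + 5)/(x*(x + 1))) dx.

log(3) + 5*log(5)

Factor the denominator: x**2 + x = (x + 1)x.
Partial fractions: (6*x + 5)/(x*(x + 1)) = 1/(x + 1) + 5/x.
An antiderivative is F(x) = 5*log(x) + log(x + 1).
Then F(5) - F(1) = (log(2) + log(3) + 5*log(5)) - (log(2)) = log(3) + 5*log(5).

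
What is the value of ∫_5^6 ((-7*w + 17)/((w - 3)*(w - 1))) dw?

Factor the denominator: w**2 - 4*w + 3 = (w - 1)(w - 3).
Partial fractions: (-7*w + 17)/((w - 3)*(w - 1)) = -5/(w - 1) - 2/(w - 3).
An antiderivative is F(w) = -2*log(w - 3) - 5*log(w - 1).
Then F(6) - F(5) = (-5*log(5) - 2*log(3)) - (-12*log(2)) = -5*log(5) - 2*log(3) + 12*log(2).

-5*log(5) - 2*log(3) + 12*log(2)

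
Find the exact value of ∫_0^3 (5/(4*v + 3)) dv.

An antiderivative is F(v) = 5*log(4*v + 3)/4.
Then F(3) - F(0) = (5*log(15)/4) - (5*log(3)/4) = 5*log(5)/4.

5*log(5)/4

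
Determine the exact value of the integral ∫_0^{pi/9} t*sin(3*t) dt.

Integrate by parts once (u = t, dv = sin(3*t) dt).
An antiderivative is F(t) = -t*cos(3*t)/3 + sin(3*t)/9.
Then F(pi/9) - F(0) = (-pi/54 + sqrt(3)/18) - (0) = -pi/54 + sqrt(3)/18.

-pi/54 + sqrt(3)/18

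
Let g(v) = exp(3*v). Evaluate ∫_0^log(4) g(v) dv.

21

Let u = exp(v), so du = exp(v) dv. When v = 0, u = 1; when v = log(4), u = 4.
The integral becomes ∫ u**2 du from 1 to 4, with antiderivative u**3/3.
Back in v: F(v) = exp(3*v)/3.
Then F(log(4)) - F(0) = (64/3) - (1/3) = 21.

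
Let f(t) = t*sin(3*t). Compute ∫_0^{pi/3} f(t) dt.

pi/9

Integrate by parts once (u = t, dv = sin(3*t) dt).
An antiderivative is F(t) = -t*cos(3*t)/3 + sin(3*t)/9.
Then F(pi/3) - F(0) = (pi/9) - (0) = pi/9.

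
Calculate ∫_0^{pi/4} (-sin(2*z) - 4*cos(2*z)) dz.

-5/2

An antiderivative is F(z) = -2*sin(2*z) + cos(2*z)/2.
Then F(pi/4) - F(0) = (-2) - (1/2) = -5/2.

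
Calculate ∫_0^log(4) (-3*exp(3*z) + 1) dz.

-63 + log(4)

An antiderivative is F(z) = -exp(3*z) + z.
Then F(log(4)) - F(0) = (-64 + log(4)) - (-1) = -63 + log(4).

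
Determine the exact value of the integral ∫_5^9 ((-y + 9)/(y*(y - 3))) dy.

-4*log(3) + 3*log(5)

Factor the denominator: y**2 - 3*y = y(y - 3).
Partial fractions: (-y + 9)/(y*(y - 3)) = -3/y + 2/(y - 3).
An antiderivative is F(y) = -3*log(y) + 2*log(y - 3).
Then F(9) - F(5) = (log(4/81)) - (-3*log(5) + 2*log(2)) = -4*log(3) + 3*log(5).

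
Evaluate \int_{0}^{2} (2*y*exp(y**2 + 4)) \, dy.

-exp(4) + exp(8)

Let u = y**2 + 4, so du = 2*y dy. When y = 0, u = 4; when y = 2, u = 8.
The integral becomes ∫ exp(u) du from 4 to 8, with antiderivative exp(u).
Back in y: F(y) = exp(y**2 + 4).
Then F(2) - F(0) = (exp(8)) - (exp(4)) = -exp(4) + exp(8).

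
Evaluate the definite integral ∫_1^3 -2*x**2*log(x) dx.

52/9 - 18*log(3)

Integrate by parts once (u = ln x, dv = -2*x**2 dx).
An antiderivative is F(x) = -2*x**3*(3*log(x) - 1)/9.
Then F(3) - F(1) = (6 - 18*log(3)) - (2/9) = 52/9 - 18*log(3).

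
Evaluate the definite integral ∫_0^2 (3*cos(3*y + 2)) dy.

-sin(2) + sin(8)

Let u = 3*y + 2, so du = 3 dy. When y = 0, u = 2; when y = 2, u = 8.
The integral becomes ∫ cos(u) du from 2 to 8, with antiderivative sin(u).
Back in y: F(y) = sin(3*y + 2).
Then F(2) - F(0) = (sin(8)) - (sin(2)) = -sin(2) + sin(8).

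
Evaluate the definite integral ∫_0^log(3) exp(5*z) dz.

Let u = exp(z), so du = exp(z) dz. When z = 0, u = 1; when z = log(3), u = 3.
The integral becomes ∫ u**4 du from 1 to 3, with antiderivative u**5/5.
Back in z: F(z) = exp(5*z)/5.
Then F(log(3)) - F(0) = (243/5) - (1/5) = 242/5.

242/5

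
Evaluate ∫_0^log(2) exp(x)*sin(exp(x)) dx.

Let u = exp(x), so du = exp(x) dx. When x = 0, u = 1; when x = log(2), u = 2.
The integral becomes ∫ sin(u) du from 1 to 2, with antiderivative -cos(u).
Back in x: F(x) = -cos(exp(x)).
Then F(log(2)) - F(0) = (-cos(2)) - (-cos(1)) = -cos(2) + cos(1).

-cos(2) + cos(1)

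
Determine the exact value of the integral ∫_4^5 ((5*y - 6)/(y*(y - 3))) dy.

Factor the denominator: y**2 - 3*y = y(y - 3).
Partial fractions: (5*y - 6)/(y*(y - 3)) = 2/y + 3/(y - 3).
An antiderivative is F(y) = 2*log(y) + 3*log(y - 3).
Then F(5) - F(4) = (3*log(2) + 2*log(5)) - (log(16)) = log(25/2).

log(25/2)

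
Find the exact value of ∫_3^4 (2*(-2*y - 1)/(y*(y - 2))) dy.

-log(24)

Factor the denominator: y**2 - 2*y = y(y - 2).
Partial fractions: 2*(-2*y - 1)/(y*(y - 2)) = 1/y - 5/(y - 2).
An antiderivative is F(y) = log(y) - 5*log(y - 2).
Then F(4) - F(3) = (-log(8)) - (log(3)) = -log(24).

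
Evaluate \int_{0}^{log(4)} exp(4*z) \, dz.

255/4

Let u = exp(z), so du = exp(z) dz. When z = 0, u = 1; when z = log(4), u = 4.
The integral becomes ∫ u**3 du from 1 to 4, with antiderivative u**4/4.
Back in z: F(z) = exp(4*z)/4.
Then F(log(4)) - F(0) = (64) - (1/4) = 255/4.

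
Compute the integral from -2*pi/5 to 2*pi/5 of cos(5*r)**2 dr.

Use the identity cos^2(5*r) = (1 + cos(10*r))/2.
An antiderivative is F(r) = r/2 + sin(10*r)/20.
Then F(2*pi/5) - F(-2*pi/5) = (pi/5) - (-pi/5) = 2*pi/5.

2*pi/5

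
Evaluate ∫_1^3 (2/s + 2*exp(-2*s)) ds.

An antiderivative is F(s) = 2*log(s) - exp(-2*s).
Then F(3) - F(1) = (-exp(-6) + 2*log(3)) - (-exp(-2)) = -exp(-6) + exp(-2) + 2*log(3).

-exp(-6) + exp(-2) + 2*log(3)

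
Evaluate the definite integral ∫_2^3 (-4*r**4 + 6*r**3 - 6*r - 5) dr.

-913/10

By the power rule, an antiderivative is F(r) = -4*r**5/5 + 3*r**4/2 - 3*r**2 - 5*r.
Then F(3) - F(2) = (-1149/10) - (-118/5) = -913/10.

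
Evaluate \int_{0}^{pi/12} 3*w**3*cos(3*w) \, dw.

-sqrt(2)/9 - sqrt(2)*pi/36 + sqrt(2)*pi**3/3456 + sqrt(2)*pi**2/288 + 2/9

Integrate by parts 3 times (u = w^3, dv = 3*cos(3*w) dw).
An antiderivative is F(w) = w**3*sin(3*w) + w**2*cos(3*w) - 2*w*sin(3*w)/3 - 2*cos(3*w)/9.
Then F(pi/12) - F(0) = (sqrt(2)*(-384 - 96*pi + pi**3 + 12*pi**2)/3456) - (-2/9) = -sqrt(2)/9 - sqrt(2)*pi/36 + sqrt(2)*pi**3/3456 + sqrt(2)*pi**2/288 + 2/9.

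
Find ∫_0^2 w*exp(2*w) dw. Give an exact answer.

Integrate by parts once (u = w, dv = exp(2*w) dw).
An antiderivative is F(w) = (2*w - 1)*exp(2*w)/4.
Then F(2) - F(0) = (3*exp(4)/4) - (-1/4) = 1/4 + 3*exp(4)/4.

1/4 + 3*exp(4)/4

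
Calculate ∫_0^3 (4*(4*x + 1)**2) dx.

732

Let u = 4*x + 1, so du = 4 dx. When x = 0, u = 1; when x = 3, u = 13.
The integral becomes ∫ u**2 du from 1 to 13, with antiderivative u**3/3.
Back in x: F(x) = (4*x + 1)**3/3.
Then F(3) - F(0) = (2197/3) - (1/3) = 732.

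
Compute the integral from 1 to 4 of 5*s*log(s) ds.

Integrate by parts once (u = ln s, dv = 5*s ds).
An antiderivative is F(s) = 5*s**2*(2*log(s) - 1)/4.
Then F(4) - F(1) = (-20 + 80*log(2)) - (-5/4) = -75/4 + 80*log(2).

-75/4 + 80*log(2)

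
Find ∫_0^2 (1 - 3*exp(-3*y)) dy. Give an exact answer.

exp(-6) + 1

An antiderivative is F(y) = y + exp(-3*y).
Then F(2) - F(0) = (exp(-6) + 2) - (1) = exp(-6) + 1.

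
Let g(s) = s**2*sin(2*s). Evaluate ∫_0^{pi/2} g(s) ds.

-1/2 + pi**2/8

Integrate by parts twice (u = s^2, dv = sin(2*s) ds).
An antiderivative is F(s) = -s**2*cos(2*s)/2 + s*sin(2*s)/2 + cos(2*s)/4.
Then F(pi/2) - F(0) = (-1/4 + pi**2/8) - (1/4) = -1/2 + pi**2/8.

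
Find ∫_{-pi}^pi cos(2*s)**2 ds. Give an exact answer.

Use the identity cos^2(2*s) = (1 + cos(4*s))/2.
An antiderivative is F(s) = s/2 + sin(4*s)/8.
Then F(pi) - F(-pi) = (pi/2) - (-pi/2) = pi.

pi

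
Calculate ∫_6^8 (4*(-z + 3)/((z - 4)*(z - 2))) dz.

-log(9)

Factor the denominator: z**2 - 6*z + 8 = (z - 2)(z - 4).
Partial fractions: 4*(-z + 3)/((z - 4)*(z - 2)) = -2/(z - 2) - 2/(z - 4).
An antiderivative is F(z) = -2*log(z - 4) - 2*log(z - 2).
Then F(8) - F(6) = (-6*log(2) - 2*log(3)) - (-log(64)) = -log(9).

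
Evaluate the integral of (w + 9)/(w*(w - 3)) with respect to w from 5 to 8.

Factor the denominator: w**2 - 3*w = w(w - 3).
Partial fractions: (w + 9)/(w*(w - 3)) = -3/w + 4/(w - 3).
An antiderivative is F(w) = -3*log(w) + 4*log(w - 3).
Then F(8) - F(5) = (-9*log(2) + 4*log(5)) - (-3*log(5) + 4*log(2)) = -13*log(2) + 7*log(5).

-13*log(2) + 7*log(5)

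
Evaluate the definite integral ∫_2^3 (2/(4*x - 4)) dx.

An antiderivative is F(x) = log(4*x - 4)/2.
Then F(3) - F(2) = (3*log(2)/2) - (log(2)) = log(2)/2.

log(2)/2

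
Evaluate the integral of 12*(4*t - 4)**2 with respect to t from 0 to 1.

64

Let u = 4*t - 4, so du = 4 dt. When t = 0, u = -4; when t = 1, u = 0.
The integral becomes 3·∫ u**2 du from -4 to 0, with antiderivative u**3.
Back in t: F(t) = (4*t - 4)**3.
Then F(1) - F(0) = (0) - (-64) = 64.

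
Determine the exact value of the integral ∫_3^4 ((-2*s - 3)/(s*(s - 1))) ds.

Factor the denominator: s**2 - s = s(s - 1).
Partial fractions: (-2*s - 3)/(s*(s - 1)) = 3/s - 5/(s - 1).
An antiderivative is F(s) = 3*log(s) - 5*log(s - 1).
Then F(4) - F(3) = (-5*log(3) + 6*log(2)) - (log(27/32)) = -8*log(3) + 11*log(2).

-8*log(3) + 11*log(2)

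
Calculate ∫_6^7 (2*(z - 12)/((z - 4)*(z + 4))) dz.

Factor the denominator: z**2 - 16 = (z + 4)(z - 4).
Partial fractions: 2*(z - 12)/((z - 4)*(z + 4)) = 4/(z + 4) - 2/(z - 4).
An antiderivative is F(z) = -2*log(z - 4) + 4*log(z + 4).
Then F(7) - F(6) = (-2*log(3) + 4*log(11)) - (2*log(2) + 4*log(5)) = -4*log(5) - 2*log(3) - 2*log(2) + 4*log(11).

-4*log(5) - 2*log(3) - 2*log(2) + 4*log(11)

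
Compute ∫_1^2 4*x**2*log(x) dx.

-28/9 + 32*log(2)/3

Integrate by parts once (u = ln x, dv = 4*x**2 dx).
An antiderivative is F(x) = 4*x**3*(3*log(x) - 1)/9.
Then F(2) - F(1) = (-32/9 + 32*log(2)/3) - (-4/9) = -28/9 + 32*log(2)/3.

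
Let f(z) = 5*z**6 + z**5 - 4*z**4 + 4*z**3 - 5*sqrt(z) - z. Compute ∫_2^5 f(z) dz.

By the power rule, an antiderivative is F(z) = 5*z**7/7 + z**6/6 - 4*z**5/5 + z**4 - 10*z**(3/2)/3 - z**2/2.
Then F(5) - F(2) = (1186925/21 - 50*sqrt(5)/3) - (9502/105 - 20*sqrt(2)/3) = -50*sqrt(5)/3 + 20*sqrt(2)/3 + 1975041/35.

-50*sqrt(5)/3 + 20*sqrt(2)/3 + 1975041/35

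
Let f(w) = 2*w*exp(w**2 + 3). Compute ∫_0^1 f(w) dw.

-exp(3) + exp(4)

Let u = w**2 + 3, so du = 2*w dw. When w = 0, u = 3; when w = 1, u = 4.
The integral becomes ∫ exp(u) du from 3 to 4, with antiderivative exp(u).
Back in w: F(w) = exp(w**2 + 3).
Then F(1) - F(0) = (exp(4)) - (exp(3)) = -exp(3) + exp(4).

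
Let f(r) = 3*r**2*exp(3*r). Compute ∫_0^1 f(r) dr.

Integrate by parts twice (u = r^2, dv = 3*exp(3*r) dr).
An antiderivative is F(r) = (9*r**2 - 6*r + 2)*exp(3*r)/9.
Then F(1) - F(0) = (5*exp(3)/9) - (2/9) = -2/9 + 5*exp(3)/9.

-2/9 + 5*exp(3)/9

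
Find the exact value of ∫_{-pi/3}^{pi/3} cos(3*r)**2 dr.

pi/3

Use the identity cos^2(3*r) = (1 + cos(6*r))/2.
An antiderivative is F(r) = r/2 + sin(6*r)/12.
Then F(pi/3) - F(-pi/3) = (pi/6) - (-pi/6) = pi/3.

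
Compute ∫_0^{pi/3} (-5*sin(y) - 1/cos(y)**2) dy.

-5/2 - sqrt(3)

An antiderivative is F(y) = 5*cos(y) - tan(y).
Then F(pi/3) - F(0) = (5/2 - sqrt(3)) - (5) = -5/2 - sqrt(3).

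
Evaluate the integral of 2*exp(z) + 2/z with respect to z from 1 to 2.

-2*exp(1) + 2*log(2) + 2*exp(2)

An antiderivative is F(z) = 2*exp(z) + 2*log(z).
Then F(2) - F(1) = (2*log(2) + 2*exp(2)) - (2*exp(1)) = -2*exp(1) + 2*log(2) + 2*exp(2).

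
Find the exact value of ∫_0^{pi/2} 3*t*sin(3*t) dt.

-1/3

Integrate by parts once (u = t, dv = 3*sin(3*t) dt).
An antiderivative is F(t) = -t*cos(3*t) + sin(3*t)/3.
Then F(pi/2) - F(0) = (-1/3) - (0) = -1/3.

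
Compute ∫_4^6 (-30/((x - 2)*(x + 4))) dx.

Factor the denominator: x**2 + 2*x - 8 = (x + 4)(x - 2).
Partial fractions: -30/((x - 2)*(x + 4)) = 5/(x + 4) - 5/(x - 2).
An antiderivative is F(x) = -5*log(x - 2) + 5*log(x + 4).
Then F(6) - F(4) = (-5*log(2) + 5*log(5)) - (10*log(2)) = -15*log(2) + 5*log(5).

-15*log(2) + 5*log(5)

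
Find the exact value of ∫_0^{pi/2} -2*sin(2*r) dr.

An antiderivative is F(r) = cos(2*r).
Then F(pi/2) - F(0) = (-1) - (1) = -2.

-2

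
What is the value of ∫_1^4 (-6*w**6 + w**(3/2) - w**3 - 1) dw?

By the power rule, an antiderivative is F(w) = -6*w**7/7 + 2*w**(5/2)/5 - w**4/4 - w.
Then F(4) - F(1) = (-493452/35) - (-239/140) = -1973569/140.

-1973569/140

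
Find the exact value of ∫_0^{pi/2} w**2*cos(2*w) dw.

Integrate by parts twice (u = w^2, dv = cos(2*w) dw).
An antiderivative is F(w) = w**2*sin(2*w)/2 + w*cos(2*w)/2 - sin(2*w)/4.
Then F(pi/2) - F(0) = (-pi/4) - (0) = -pi/4.

-pi/4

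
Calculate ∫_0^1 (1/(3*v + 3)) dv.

log(2)/3

An antiderivative is F(v) = log(3*v + 3)/3.
Then F(1) - F(0) = (log(6)/3) - (log(3)/3) = log(2)/3.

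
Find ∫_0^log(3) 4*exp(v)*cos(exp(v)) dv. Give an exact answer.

Let u = exp(v), so du = exp(v) dv. When v = 0, u = 1; when v = log(3), u = 3.
The integral becomes 4·∫ cos(u) du from 1 to 3, with antiderivative 4*sin(u).
Back in v: F(v) = 4*sin(exp(v)).
Then F(log(3)) - F(0) = (4*sin(3)) - (4*sin(1)) = -4*sin(1) + 4*sin(3).

-4*sin(1) + 4*sin(3)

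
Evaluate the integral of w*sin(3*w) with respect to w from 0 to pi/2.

-1/9

Integrate by parts once (u = w, dv = sin(3*w) dw).
An antiderivative is F(w) = -w*cos(3*w)/3 + sin(3*w)/9.
Then F(pi/2) - F(0) = (-1/9) - (0) = -1/9.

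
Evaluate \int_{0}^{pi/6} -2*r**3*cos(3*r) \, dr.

Integrate by parts 3 times (u = r^3, dv = -2*cos(3*r) dr).
An antiderivative is F(r) = -2*r**3*sin(3*r)/3 - 2*r**2*cos(3*r)/3 + 4*r*sin(3*r)/9 + 4*cos(3*r)/27.
Then F(pi/6) - F(0) = (pi*(24 - pi**2)/324) - (4/27) = -4/27 - pi**3/324 + 2*pi/27.

-4/27 - pi**3/324 + 2*pi/27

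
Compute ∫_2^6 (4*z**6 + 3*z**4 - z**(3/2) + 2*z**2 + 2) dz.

By the power rule, an antiderivative is F(z) = 4*z**7/7 - 2*z**(5/2)/5 + 3*z**5/5 + 2*z**3/3 + 2*z.
Then F(6) - F(2) = (5767476/35 - 72*sqrt(6)/5) - (10676/105 - 8*sqrt(2)/5) = -72*sqrt(6)/5 + 8*sqrt(2)/5 + 17291752/105.

-72*sqrt(6)/5 + 8*sqrt(2)/5 + 17291752/105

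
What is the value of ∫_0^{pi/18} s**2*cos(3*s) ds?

-1/27 + pi**2/1944 + sqrt(3)*pi/162

Integrate by parts twice (u = s^2, dv = cos(3*s) ds).
An antiderivative is F(s) = s**2*sin(3*s)/3 + 2*s*cos(3*s)/9 - 2*sin(3*s)/27.
Then F(pi/18) - F(0) = (-1/27 + pi**2/1944 + sqrt(3)*pi/162) - (0) = -1/27 + pi**2/1944 + sqrt(3)*pi/162.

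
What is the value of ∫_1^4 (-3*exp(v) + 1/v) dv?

An antiderivative is F(v) = -3*exp(v) + log(v).
Then F(4) - F(1) = (-3*exp(4) + log(4)) - (-3*exp(1)) = -3*exp(4) + log(4) + 3*exp(1).

-3*exp(4) + log(4) + 3*exp(1)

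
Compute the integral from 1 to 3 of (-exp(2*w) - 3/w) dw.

-exp(6)/2 - log(27) + exp(2)/2

An antiderivative is F(w) = -exp(2*w)/2 - 3*log(w).
Then F(3) - F(1) = (-exp(6)/2 - log(27)) - (-exp(2)/2) = -exp(6)/2 - log(27) + exp(2)/2.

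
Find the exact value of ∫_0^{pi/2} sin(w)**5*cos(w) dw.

1/6

Let u = sin(w), so du = cos(w) dw. When w = 0, u = 0; when w = pi/2, u = 1.
The integral becomes ∫ u**5 du from 0 to 1, with antiderivative u**6/6.
Back in w: F(w) = sin(w)**6/6.
Then F(pi/2) - F(0) = (1/6) - (0) = 1/6.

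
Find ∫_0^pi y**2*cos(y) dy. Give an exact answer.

-2*pi

Integrate by parts twice (u = y^2, dv = cos(y) dy).
An antiderivative is F(y) = y**2*sin(y) + 2*y*cos(y) - 2*sin(y).
Then F(pi) - F(0) = (-2*pi) - (0) = -2*pi.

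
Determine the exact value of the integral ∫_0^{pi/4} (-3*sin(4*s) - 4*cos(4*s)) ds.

-3/2

An antiderivative is F(s) = -sin(4*s) + 3*cos(4*s)/4.
Then F(pi/4) - F(0) = (-3/4) - (3/4) = -3/2.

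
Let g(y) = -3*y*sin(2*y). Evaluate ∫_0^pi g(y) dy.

Integrate by parts once (u = y, dv = -3*sin(2*y) dy).
An antiderivative is F(y) = 3*y*cos(2*y)/2 - 3*sin(2*y)/4.
Then F(pi) - F(0) = (3*pi/2) - (0) = 3*pi/2.

3*pi/2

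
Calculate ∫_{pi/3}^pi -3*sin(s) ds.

An antiderivative is F(s) = 3*cos(s).
Then F(pi) - F(pi/3) = (-3) - (3/2) = -9/2.

-9/2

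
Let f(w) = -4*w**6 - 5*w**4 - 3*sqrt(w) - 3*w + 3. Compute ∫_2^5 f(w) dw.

By the power rule, an antiderivative is F(w) = -4*w**7/7 - w**5 - 2*w**(3/2) - 3*w**2/2 + 3*w.
Then F(5) - F(2) = (-669065/14 - 10*sqrt(5)) - (-736/7 - 4*sqrt(2)) = -667593/14 - 10*sqrt(5) + 4*sqrt(2).

-667593/14 - 10*sqrt(5) + 4*sqrt(2)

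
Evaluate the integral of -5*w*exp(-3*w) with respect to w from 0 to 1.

Integrate by parts once (u = w, dv = -5*exp(-3*w) dw).
An antiderivative is F(w) = (15*w + 5)*exp(-3*w)/9.
Then F(1) - F(0) = (20*exp(-3)/9) - (5/9) = -5/9 + 20*exp(-3)/9.

-5/9 + 20*exp(-3)/9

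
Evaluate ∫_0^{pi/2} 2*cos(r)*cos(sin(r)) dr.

Let u = sin(r), so du = cos(r) dr. When r = 0, u = 0; when r = pi/2, u = 1.
The integral becomes 2·∫ cos(u) du from 0 to 1, with antiderivative 2*sin(u).
Back in r: F(r) = 2*sin(sin(r)).
Then F(pi/2) - F(0) = (2*sin(1)) - (0) = 2*sin(1).

2*sin(1)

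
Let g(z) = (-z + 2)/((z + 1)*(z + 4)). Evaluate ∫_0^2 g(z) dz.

Factor the denominator: z**2 + 5*z + 4 = (z + 4)(z + 1).
Partial fractions: (-z + 2)/((z + 1)*(z + 4)) = -2/(z + 4) + 1/(z + 1).
An antiderivative is F(z) = log(z + 1) - 2*log(z + 4).
Then F(2) - F(0) = (-log(12)) - (-log(16)) = log(4/3).

log(4/3)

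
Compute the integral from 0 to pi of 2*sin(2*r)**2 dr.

Use the identity sin^2(2*r) = (1 - cos(4*r))/2.
An antiderivative is F(r) = r - sin(4*r)/4.
Then F(pi) - F(0) = (pi) - (0) = pi.

pi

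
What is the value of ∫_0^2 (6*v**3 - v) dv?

22

By the power rule, an antiderivative is F(v) = 3*v**4/2 - v**2/2.
Then F(2) - F(0) = (22) - (0) = 22.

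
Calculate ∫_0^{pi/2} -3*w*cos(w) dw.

Integrate by parts once (u = w, dv = -3*cos(w) dw).
An antiderivative is F(w) = -3*w*sin(w) - 3*cos(w).
Then F(pi/2) - F(0) = (-3*pi/2) - (-3) = 3 - 3*pi/2.

3 - 3*pi/2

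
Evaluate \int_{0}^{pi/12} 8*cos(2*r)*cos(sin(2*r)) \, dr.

Let u = sin(2*r), so du = 2*cos(2*r) dr. When r = 0, u = 0; when r = pi/12, u = 1/2.
The integral becomes 4·∫ cos(u) du from 0 to 1/2, with antiderivative 4*sin(u).
Back in r: F(r) = 4*sin(sin(2*r)).
Then F(pi/12) - F(0) = (4*sin(1/2)) - (0) = 4*sin(1/2).

4*sin(1/2)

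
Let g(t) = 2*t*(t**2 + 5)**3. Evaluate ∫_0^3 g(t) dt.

Let u = t**2 + 5, so du = 2*t dt. When t = 0, u = 5; when t = 3, u = 14.
The integral becomes ∫ u**3 du from 5 to 14, with antiderivative u**4/4.
Back in t: F(t) = (t**2 + 5)**4/4.
Then F(3) - F(0) = (9604) - (625/4) = 37791/4.

37791/4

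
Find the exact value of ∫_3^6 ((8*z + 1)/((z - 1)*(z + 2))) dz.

-2*log(5) + 12*log(2)

Factor the denominator: z**2 + z - 2 = (z + 2)(z - 1).
Partial fractions: (8*z + 1)/((z - 1)*(z + 2)) = 5/(z + 2) + 3/(z - 1).
An antiderivative is F(z) = 3*log(z - 1) + 5*log(z + 2).
Then F(6) - F(3) = (3*log(5) + 15*log(2)) - (3*log(2) + 5*log(5)) = -2*log(5) + 12*log(2).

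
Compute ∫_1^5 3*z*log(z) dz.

Integrate by parts once (u = ln z, dv = 3*z dz).
An antiderivative is F(z) = 3*z**2*(2*log(z) - 1)/4.
Then F(5) - F(1) = (-75/4 + 75*log(5)/2) - (-3/4) = -18 + 75*log(5)/2.

-18 + 75*log(5)/2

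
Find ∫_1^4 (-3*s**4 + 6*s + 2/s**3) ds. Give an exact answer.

By the power rule, an antiderivative is F(s) = -3*s**5/5 + 3*s**2 - 1/s**2.
Then F(4) - F(1) = (-45317/80) - (7/5) = -45429/80.

-45429/80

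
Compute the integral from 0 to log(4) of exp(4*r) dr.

255/4

Let u = exp(r), so du = exp(r) dr. When r = 0, u = 1; when r = log(4), u = 4.
The integral becomes ∫ u**3 du from 1 to 4, with antiderivative u**4/4.
Back in r: F(r) = exp(4*r)/4.
Then F(log(4)) - F(0) = (64) - (1/4) = 255/4.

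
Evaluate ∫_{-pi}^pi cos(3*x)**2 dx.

Use the identity cos^2(3*x) = (1 + cos(6*x))/2.
An antiderivative is F(x) = x/2 + sin(6*x)/12.
Then F(pi) - F(-pi) = (pi/2) - (-pi/2) = pi.

pi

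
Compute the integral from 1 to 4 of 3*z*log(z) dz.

Integrate by parts once (u = ln z, dv = 3*z dz).
An antiderivative is F(z) = 3*z**2*(2*log(z) - 1)/4.
Then F(4) - F(1) = (-12 + 48*log(2)) - (-3/4) = -45/4 + 48*log(2).

-45/4 + 48*log(2)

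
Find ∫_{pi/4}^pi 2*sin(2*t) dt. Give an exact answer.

-1

An antiderivative is F(t) = -cos(2*t).
Then F(pi) - F(pi/4) = (-1) - (0) = -1.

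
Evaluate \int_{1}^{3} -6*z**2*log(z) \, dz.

Integrate by parts once (u = ln z, dv = -6*z**2 dz).
An antiderivative is F(z) = -2*z**3*(3*log(z) - 1)/3.
Then F(3) - F(1) = (18 - 54*log(3)) - (2/3) = 52/3 - 54*log(3).

52/3 - 54*log(3)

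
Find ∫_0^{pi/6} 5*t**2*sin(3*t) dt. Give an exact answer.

-10/27 + 5*pi/27

Integrate by parts twice (u = t^2, dv = 5*sin(3*t) dt).
An antiderivative is F(t) = -5*t**2*cos(3*t)/3 + 10*t*sin(3*t)/9 + 10*cos(3*t)/27.
Then F(pi/6) - F(0) = (5*pi/27) - (10/27) = -10/27 + 5*pi/27.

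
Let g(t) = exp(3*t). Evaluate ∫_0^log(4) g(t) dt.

21

Let u = exp(t), so du = exp(t) dt. When t = 0, u = 1; when t = log(4), u = 4.
The integral becomes ∫ u**2 du from 1 to 4, with antiderivative u**3/3.
Back in t: F(t) = exp(3*t)/3.
Then F(log(4)) - F(0) = (64/3) - (1/3) = 21.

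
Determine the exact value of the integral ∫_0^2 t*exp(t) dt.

1 + exp(2)

Integrate by parts once (u = t, dv = exp(t) dt).
An antiderivative is F(t) = (t - 1)*exp(t).
Then F(2) - F(0) = (exp(2)) - (-1) = 1 + exp(2).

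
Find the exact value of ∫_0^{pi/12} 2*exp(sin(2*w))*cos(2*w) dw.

-1 + exp(1/2)

Let u = sin(2*w), so du = 2*cos(2*w) dw. When w = 0, u = 0; when w = pi/12, u = 1/2.
The integral becomes ∫ exp(u) du from 0 to 1/2, with antiderivative exp(u).
Back in w: F(w) = exp(sin(2*w)).
Then F(pi/12) - F(0) = (exp(1/2)) - (1) = -1 + exp(1/2).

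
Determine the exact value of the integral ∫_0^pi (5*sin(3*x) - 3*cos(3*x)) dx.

10/3

An antiderivative is F(x) = -sin(3*x) - 5*cos(3*x)/3.
Then F(pi) - F(0) = (5/3) - (-5/3) = 10/3.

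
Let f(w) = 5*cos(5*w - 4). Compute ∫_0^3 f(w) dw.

Let u = 5*w - 4, so du = 5 dw. When w = 0, u = -4; when w = 3, u = 11.
The integral becomes ∫ cos(u) du from -4 to 11, with antiderivative sin(u).
Back in w: F(w) = sin(5*w - 4).
Then F(3) - F(0) = (sin(11)) - (-sin(4)) = sin(11) + sin(4).

sin(11) + sin(4)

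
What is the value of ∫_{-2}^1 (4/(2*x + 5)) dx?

An antiderivative is F(x) = 2*log(2*x + 5).
Then F(1) - F(-2) = (log(49)) - (0) = log(49).

log(49)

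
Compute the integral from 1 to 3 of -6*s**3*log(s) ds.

30 - 243*log(3)/2

Integrate by parts once (u = ln s, dv = -6*s**3 ds).
An antiderivative is F(s) = -3*s**4*(4*log(s) - 1)/8.
Then F(3) - F(1) = (243/8 - 243*log(3)/2) - (3/8) = 30 - 243*log(3)/2.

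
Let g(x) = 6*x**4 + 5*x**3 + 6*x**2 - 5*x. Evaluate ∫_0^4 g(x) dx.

8184/5

By the power rule, an antiderivative is F(x) = 6*x**5/5 + 5*x**4/4 + 2*x**3 - 5*x**2/2.
Then F(4) - F(0) = (8184/5) - (0) = 8184/5.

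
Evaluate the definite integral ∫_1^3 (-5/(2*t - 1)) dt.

An antiderivative is F(t) = -5*log(2*t - 1)/2.
Then F(3) - F(1) = (-5*log(5)/2) - (0) = -5*log(5)/2.

-5*log(5)/2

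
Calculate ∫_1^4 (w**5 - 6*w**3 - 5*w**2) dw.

195

By the power rule, an antiderivative is F(w) = w**6/6 - 3*w**4/2 - 5*w**3/3.
Then F(4) - F(1) = (192) - (-3) = 195.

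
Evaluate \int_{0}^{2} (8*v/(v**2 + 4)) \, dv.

log(16)

Let u = v**2 + 4, so du = 2*v dv. When v = 0, u = 4; when v = 2, u = 8.
The integral becomes 4·∫ 1/u du from 4 to 8, with antiderivative 4*log(u).
Back in v: F(v) = 4*log(v**2 + 4).
Then F(2) - F(0) = (12*log(2)) - (8*log(2)) = log(16).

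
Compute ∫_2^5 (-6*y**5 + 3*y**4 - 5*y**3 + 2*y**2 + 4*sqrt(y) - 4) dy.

By the power rule, an antiderivative is F(y) = -y**6 + 3*y**5/5 - 5*y**4/4 + 8*y**(3/2)/3 + 2*y**3/3 - 4*y.
Then F(5) - F(2) = (-173615/12 + 40*sqrt(5)/3) - (-1012/15 + 16*sqrt(2)/3) = -288009/20 - 16*sqrt(2)/3 + 40*sqrt(5)/3.

-288009/20 - 16*sqrt(2)/3 + 40*sqrt(5)/3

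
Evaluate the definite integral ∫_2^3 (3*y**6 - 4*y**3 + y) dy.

By the power rule, an antiderivative is F(y) = 3*y**7/7 - y**4 + y**2/2.
Then F(3) - F(2) = (12051/14) - (286/7) = 11479/14.

11479/14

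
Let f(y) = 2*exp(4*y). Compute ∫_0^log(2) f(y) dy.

Let u = exp(y), so du = exp(y) dy. When y = 0, u = 1; when y = log(2), u = 2.
The integral becomes 2·∫ u**3 du from 1 to 2, with antiderivative u**4/2.
Back in y: F(y) = exp(4*y)/2.
Then F(log(2)) - F(0) = (8) - (1/2) = 15/2.

15/2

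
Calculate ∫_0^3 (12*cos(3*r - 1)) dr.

4*sin(1) + 4*sin(8)

Let u = 3*r - 1, so du = 3 dr. When r = 0, u = -1; when r = 3, u = 8.
The integral becomes 4·∫ cos(u) du from -1 to 8, with antiderivative 4*sin(u).
Back in r: F(r) = 4*sin(3*r - 1).
Then F(3) - F(0) = (4*sin(8)) - (-4*sin(1)) = 4*sin(1) + 4*sin(8).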